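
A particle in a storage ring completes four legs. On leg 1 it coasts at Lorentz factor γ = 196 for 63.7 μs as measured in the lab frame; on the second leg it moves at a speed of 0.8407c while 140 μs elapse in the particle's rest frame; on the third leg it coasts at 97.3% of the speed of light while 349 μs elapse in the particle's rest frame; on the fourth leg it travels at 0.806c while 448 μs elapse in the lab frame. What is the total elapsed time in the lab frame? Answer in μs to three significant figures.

Leg 1: 63.7 μs is already measured in the lab frame.
Leg 2: γ = 1/√(1 − 0.8407²) = 1/√0.2932 = 1.847; Δt_2 = 1.847 × 140 = 258.5 μs.
Leg 3: β = 0.973; γ = 1/√(1 − 0.973²) = 1/√0.05327 = 4.333; Δt_3 = 4.333 × 349 = 1512 μs.
Leg 4: 448 μs is already measured in the lab frame.
Total: 63.70 + 258.5 + 1512 + 448.0 μs.

Δt = 2280 μs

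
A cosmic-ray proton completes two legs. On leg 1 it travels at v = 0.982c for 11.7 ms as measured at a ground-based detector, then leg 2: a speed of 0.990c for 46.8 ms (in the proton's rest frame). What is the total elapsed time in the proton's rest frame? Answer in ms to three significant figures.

τ = 49.0 ms

Leg 1: γ = 1/√(1 − 0.982²) = 1/√0.03568 = 5.294; τ_1 = 11.7/5.294 = 2.210 ms.
Leg 2: 46.8 ms is already measured in the proton's rest frame.
Total: 2.210 + 46.80 ms.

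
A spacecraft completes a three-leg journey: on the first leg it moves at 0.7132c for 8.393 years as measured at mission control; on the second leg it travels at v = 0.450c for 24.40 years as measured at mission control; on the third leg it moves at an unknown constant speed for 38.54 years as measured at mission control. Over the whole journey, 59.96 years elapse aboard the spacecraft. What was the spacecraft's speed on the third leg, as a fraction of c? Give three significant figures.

Leg 1: γ = 1/√(1 − 0.7132²) = 1/√0.4913 = 1.427; τ_1 = 8.393/1.427 = 5.883 years.
Leg 2: γ = 1/√(1 − 0.450²) = 1/√0.7975 = 1.120; τ_2 = 24.40/1.120 = 21.79 years.
Leg 3: speed unknown; τ_3 = 38.54/γ_3.
Total proper time: 5.883 + 21.79 + τ_3 = 59.96, so τ_3 = 59.96 − 27.67 = 32.29 years.
γ_3 = 38.54/32.29 = 1.194; β = √(1 − 1/γ²) = √0.2982.

β = 0.546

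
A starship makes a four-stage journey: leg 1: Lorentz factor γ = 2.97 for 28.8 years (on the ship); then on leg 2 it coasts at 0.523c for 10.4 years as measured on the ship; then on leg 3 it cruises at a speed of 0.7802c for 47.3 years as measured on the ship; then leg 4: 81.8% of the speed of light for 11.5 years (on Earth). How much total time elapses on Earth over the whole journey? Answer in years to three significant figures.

Leg 1: γ = 2.97; Δt_1 = 2.970 × 28.8 = 85.54 years.
Leg 2: γ = 1/√(1 − 0.523²) = 1/√0.7265 = 1.173; Δt_2 = 1.173 × 10.4 = 12.20 years.
Leg 3: γ = 1/√(1 − 0.7802²) = 1/√0.3913 = 1.599; Δt_3 = 1.599 × 47.3 = 75.62 years.
Leg 4: 11.5 years is already measured on Earth.
Total: 85.54 + 12.20 + 75.62 + 11.50 years.

Δt = 185 years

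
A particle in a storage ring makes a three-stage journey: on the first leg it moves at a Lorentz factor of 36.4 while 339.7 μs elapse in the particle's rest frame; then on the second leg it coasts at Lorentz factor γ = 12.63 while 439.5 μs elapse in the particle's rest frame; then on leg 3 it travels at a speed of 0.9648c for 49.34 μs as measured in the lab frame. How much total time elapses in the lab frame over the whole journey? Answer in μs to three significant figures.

Δt = 1.80×10⁴ μs

Leg 1: γ = 36.4; Δt_1 = 36.40 × 339.7 = 1.237×10⁴ μs.
Leg 2: γ = 12.63; Δt_2 = 12.63 × 439.5 = 5551 μs.
Leg 3: 49.34 μs is already measured in the lab frame.
Total: 1.237×10⁴ + 5551 + 49.34 μs.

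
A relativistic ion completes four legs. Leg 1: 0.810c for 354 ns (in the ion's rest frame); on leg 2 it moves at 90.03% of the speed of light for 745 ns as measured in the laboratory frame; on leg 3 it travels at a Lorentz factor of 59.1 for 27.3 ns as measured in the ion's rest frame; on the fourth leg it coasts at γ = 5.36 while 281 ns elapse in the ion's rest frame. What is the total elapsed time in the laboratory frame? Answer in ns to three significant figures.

Δt = 4470 ns

Leg 1: γ = 1/√(1 − 0.810²) = 1/√0.3439 = 1.705; Δt_1 = 1.705 × 354 = 603.7 ns.
Leg 2: 745 ns is already measured in the laboratory frame.
Leg 3: γ = 59.1; Δt_3 = 59.10 × 27.3 = 1613 ns.
Leg 4: γ = 5.36; Δt_4 = 5.360 × 281 = 1506 ns.
Total: 603.7 + 745.0 + 1613 + 1506 ns.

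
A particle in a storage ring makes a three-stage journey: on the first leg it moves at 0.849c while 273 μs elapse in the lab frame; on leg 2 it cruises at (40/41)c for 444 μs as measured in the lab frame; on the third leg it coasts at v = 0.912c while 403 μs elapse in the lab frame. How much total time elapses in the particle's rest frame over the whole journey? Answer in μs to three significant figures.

τ = 407 μs

Leg 1: γ = 1/√(1 − 0.849²) = 1/√0.2792 = 1.893; τ_1 = 273/1.893 = 144.3 μs.
Leg 2: γ = 1/√(1 − (40/41)²) = 41/9 ≈ 4.556; τ_2 = 444/4.556 = 97.46 μs.
Leg 3: γ = 1/√(1 − 0.912²) = 1/√0.1683 = 2.438; τ_3 = 403/2.438 = 165.3 μs.
Total: 144.3 + 97.46 + 165.3 μs.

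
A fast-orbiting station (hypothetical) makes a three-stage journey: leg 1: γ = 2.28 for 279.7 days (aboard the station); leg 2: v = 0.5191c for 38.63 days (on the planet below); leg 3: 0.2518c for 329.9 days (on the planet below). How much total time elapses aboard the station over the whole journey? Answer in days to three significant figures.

Leg 1: 279.7 days is already measured aboard the station.
Leg 2: γ = 1/√(1 − 0.5191²) = 1/√0.7305 = 1.170; τ_2 = 38.63/1.170 = 33.02 days.
Leg 3: γ = 1/√(1 − 0.2518²) = 1/√0.9366 = 1.033; τ_3 = 329.9/1.033 = 319.3 days.
Total: 279.7 + 33.02 + 319.3 days.

τ = 632 days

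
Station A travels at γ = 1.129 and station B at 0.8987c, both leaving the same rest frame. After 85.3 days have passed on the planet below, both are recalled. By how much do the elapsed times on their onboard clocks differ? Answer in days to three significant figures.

|τ_A − τ_B| = 38.1 days

A: γ = 1.129; τ_A = 85.3/1.129 = 75.55 days.
B: γ = 1/√(1 − 0.8987²) = 1/√0.1923 = 2.280; τ_B = 85.3/2.280 = 37.41 days.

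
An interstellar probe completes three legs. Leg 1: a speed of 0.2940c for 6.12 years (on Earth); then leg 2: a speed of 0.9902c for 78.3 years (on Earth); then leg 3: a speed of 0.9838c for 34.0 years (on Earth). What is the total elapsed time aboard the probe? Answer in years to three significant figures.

τ = 22.9 years

Leg 1: γ = 1/√(1 − 0.2940²) = 1/√0.9136 = 1.046; τ_1 = 6.12/1.046 = 5.850 years.
Leg 2: γ = 1/√(1 − 0.9902²) = 1/√0.01950 = 7.160; τ_2 = 78.3/7.160 = 10.94 years.
Leg 3: γ = 1/√(1 − 0.9838²) = 1/√0.03214 = 5.578; τ_3 = 34.0/5.578 = 6.095 years.
Total: 5.850 + 10.94 + 6.095 years.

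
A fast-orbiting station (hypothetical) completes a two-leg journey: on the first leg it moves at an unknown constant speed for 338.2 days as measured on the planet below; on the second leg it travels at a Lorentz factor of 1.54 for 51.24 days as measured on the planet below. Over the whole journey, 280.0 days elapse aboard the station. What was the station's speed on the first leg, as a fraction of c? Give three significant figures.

β = 0.684

Leg 1: speed unknown; τ_1 = 338.2/γ_1.
Leg 2: γ = 1.54; τ_2 = 51.24/1.540 = 33.27 days.
Total proper time: τ_1 + 33.27 = 280.0, so τ_1 = 280.0 − 33.27 = 246.7 days.
γ_1 = 338.2/246.7 = 1.371; β = √(1 − 1/γ²) = √0.4678.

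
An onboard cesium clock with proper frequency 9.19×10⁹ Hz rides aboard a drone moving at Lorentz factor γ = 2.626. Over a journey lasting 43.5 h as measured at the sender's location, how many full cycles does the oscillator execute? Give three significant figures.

N = 5.48×10¹⁴

γ = 2.626
The oscillator's own cycle count is N = f × τ where τ is the proper time aboard the drone. τ = Δt/γ = 43.5/2.626 = 16.57 h = 5.963×10⁴ s.
N = 9.19×10⁹ × 5.963×10⁴ = 5.480×10¹⁴.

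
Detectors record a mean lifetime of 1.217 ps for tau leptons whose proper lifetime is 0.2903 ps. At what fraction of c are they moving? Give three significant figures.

γ = Δt/τ₀ = 1.217/0.2903 = 4.192
β = √(1 − 1/γ²) = √(1 − 0.05690) = √0.9431

β = 0.971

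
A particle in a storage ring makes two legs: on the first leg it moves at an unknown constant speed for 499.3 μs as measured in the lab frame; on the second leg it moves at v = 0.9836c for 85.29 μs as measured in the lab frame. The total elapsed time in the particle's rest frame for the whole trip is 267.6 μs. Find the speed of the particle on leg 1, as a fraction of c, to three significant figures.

β = 0.863

Leg 1: speed unknown; τ_1 = 499.3/γ_1.
Leg 2: γ = 1/√(1 − 0.9836²) = 1/√0.03253 = 5.544; τ_2 = 85.29/5.544 = 15.38 μs.
Total proper time: τ_1 + 15.38 = 267.6, so τ_1 = 267.6 − 15.38 = 252.2 μs.
γ_1 = 499.3/252.2 = 1.980; β = √(1 − 1/γ²) = √0.7448.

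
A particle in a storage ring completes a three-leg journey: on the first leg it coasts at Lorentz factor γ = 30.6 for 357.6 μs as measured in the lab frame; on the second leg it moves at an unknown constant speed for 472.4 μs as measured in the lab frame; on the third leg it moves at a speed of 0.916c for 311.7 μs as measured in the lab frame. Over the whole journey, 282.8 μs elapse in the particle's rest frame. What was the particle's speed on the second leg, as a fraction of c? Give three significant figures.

β = 0.951

Leg 1: γ = 30.6; τ_1 = 357.6/30.60 = 11.69 μs.
Leg 2: speed unknown; τ_2 = 472.4/γ_2.
Leg 3: γ = 1/√(1 − 0.916²) = 1/√0.1609 = 2.493; τ_3 = 311.7/2.493 = 125.0 μs.
Total proper time: 11.69 + τ_2 + 125.0 = 282.8, so τ_2 = 282.8 − 136.7 = 146.1 μs.
γ_2 = 472.4/146.1 = 3.234; β = √(1 − 1/γ²) = √0.9044.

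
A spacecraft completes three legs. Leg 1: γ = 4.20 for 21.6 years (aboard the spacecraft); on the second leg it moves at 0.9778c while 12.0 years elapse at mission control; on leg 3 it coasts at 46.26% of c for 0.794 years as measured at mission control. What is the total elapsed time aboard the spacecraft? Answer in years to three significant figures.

τ = 24.8 years

Leg 1: 21.6 years is already measured aboard the spacecraft.
Leg 2: γ = 1/√(1 − 0.9778²) = 1/√0.04391 = 4.772; τ_2 = 12.0/4.772 = 2.514 years.
Leg 3: β = 0.4626; γ = 1/√(1 − 0.4626²) = 1/√0.7860 = 1.128; τ_3 = 0.794/1.128 = 0.7039 years.
Total: 21.60 + 2.514 + 0.7039 years.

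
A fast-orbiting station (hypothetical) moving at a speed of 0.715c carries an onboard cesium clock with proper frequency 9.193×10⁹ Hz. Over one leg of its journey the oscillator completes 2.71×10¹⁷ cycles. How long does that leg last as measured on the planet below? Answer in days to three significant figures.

γ = 1/√(1 − 0.715²) = 1/√0.4888 = 1.430
Proper time for N cycles: τ = N/f = 2.71×10¹⁷/(9.193×10⁹) = 2.948×10⁷ s = 341.2 days.
Lab-frame duration Δt = γτ = 1.430 × 341.2 = 488.0 days.

Δt = 488 days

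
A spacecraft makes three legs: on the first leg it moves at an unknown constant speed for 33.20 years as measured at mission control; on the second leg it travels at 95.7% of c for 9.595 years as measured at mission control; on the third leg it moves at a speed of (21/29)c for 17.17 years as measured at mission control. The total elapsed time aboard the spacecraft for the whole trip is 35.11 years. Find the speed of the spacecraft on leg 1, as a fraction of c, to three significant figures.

β = 0.787

Leg 1: speed unknown; τ_1 = 33.20/γ_1.
Leg 2: β = 0.957; γ = 1/√(1 − 0.957²) = 1/√0.08415 = 3.447; τ_2 = 9.595/3.447 = 2.783 years.
Leg 3: γ = 1/√(1 − (21/29)²) = 29/20 = 1.450; τ_3 = 17.17/1.450 = 11.84 years.
Total proper time: τ_1 + 2.783 + 11.84 = 35.11, so τ_1 = 35.11 − 14.62 = 20.49 years.
γ_1 = 33.20/20.49 = 1.621; β = √(1 − 1/γ²) = √0.6193.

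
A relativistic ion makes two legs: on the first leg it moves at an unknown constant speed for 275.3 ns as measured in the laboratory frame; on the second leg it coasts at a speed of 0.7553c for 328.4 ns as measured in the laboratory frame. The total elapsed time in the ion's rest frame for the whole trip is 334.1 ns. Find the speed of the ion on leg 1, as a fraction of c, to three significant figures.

β = 0.902

Leg 1: speed unknown; τ_1 = 275.3/γ_1.
Leg 2: γ = 1/√(1 − 0.7553²) = 1/√0.4295 = 1.526; τ_2 = 328.4/1.526 = 215.2 ns.
Total proper time: τ_1 + 215.2 = 334.1, so τ_1 = 334.1 − 215.2 = 118.9 ns.
γ_1 = 275.3/118.9 = 2.316; β = √(1 − 1/γ²) = √0.8136.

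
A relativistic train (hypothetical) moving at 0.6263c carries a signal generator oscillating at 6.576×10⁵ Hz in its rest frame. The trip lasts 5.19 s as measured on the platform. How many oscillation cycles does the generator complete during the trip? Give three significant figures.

γ = 1/√(1 − 0.6263²) = 1/√0.6077 = 1.283
The oscillator's own cycle count is N = f × τ where τ is the proper time on the train. τ = Δt/γ = 5.19/1.283 = 4.046 s = 4.046×10⁰ s.
N = 6.576×10⁵ × 4.046×10⁰ = 2.661×10⁶.

N = 2.66×10⁶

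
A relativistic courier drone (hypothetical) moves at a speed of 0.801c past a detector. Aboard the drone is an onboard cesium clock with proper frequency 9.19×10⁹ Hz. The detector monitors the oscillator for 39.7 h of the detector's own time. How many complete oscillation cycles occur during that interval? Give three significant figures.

N = 7.86×10¹⁴

γ = 1/√(1 − 0.801²) = 1/√0.3584 = 1.670
During 39.7 h of lab time, the oscillator's proper time advances by τ = Δt/γ = 39.7/1.670 = 23.77 h = 8.556×10⁴ s.
N = f × τ = 9.19×10⁹ × 8.556×10⁴ = 7.863×10¹⁴.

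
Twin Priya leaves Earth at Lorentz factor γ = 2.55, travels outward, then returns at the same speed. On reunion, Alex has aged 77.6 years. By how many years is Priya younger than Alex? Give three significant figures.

γ = 2.55
Priya's elapsed proper time: τ = 77.6/2.550 = 30.43 years.
Age gap = Δt − τ = 77.6 − 30.43 years.

Δt − τ = 47.2 years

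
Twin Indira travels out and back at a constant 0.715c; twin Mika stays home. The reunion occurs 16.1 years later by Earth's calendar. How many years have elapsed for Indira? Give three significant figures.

γ = 1/√(1 − 0.715²) = 1/√0.4888 = 1.430
Indira's clock measures proper time along the trip: τ = Δt/γ = 16.1/1.430 years.

τ = 11.3 years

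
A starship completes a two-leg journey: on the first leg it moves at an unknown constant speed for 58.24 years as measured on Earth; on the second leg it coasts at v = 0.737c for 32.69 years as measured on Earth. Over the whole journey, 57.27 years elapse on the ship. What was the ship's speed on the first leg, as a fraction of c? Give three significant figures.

Leg 1: speed unknown; τ_1 = 58.24/γ_1.
Leg 2: γ = 1/√(1 − 0.737²) = 1/√0.4568 = 1.480; τ_2 = 32.69/1.480 = 22.09 years.
Total proper time: τ_1 + 22.09 = 57.27, so τ_1 = 57.27 − 22.09 = 35.18 years.
γ_1 = 58.24/35.18 = 1.656; β = √(1 − 1/γ²) = √0.6352.

β = 0.797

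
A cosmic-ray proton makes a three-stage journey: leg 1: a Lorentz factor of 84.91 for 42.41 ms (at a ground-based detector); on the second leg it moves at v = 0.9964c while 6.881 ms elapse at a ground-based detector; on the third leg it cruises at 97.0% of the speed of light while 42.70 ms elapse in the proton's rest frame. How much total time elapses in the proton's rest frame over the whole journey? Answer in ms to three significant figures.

τ = 43.8 ms

Leg 1: γ = 84.91; τ_1 = 42.41/84.91 = 0.4995 ms.
Leg 2: γ = 1/√(1 − 0.9964²) = 1/√0.007187 = 11.80; τ_2 = 6.881/11.80 = 0.5833 ms.
Leg 3: 42.70 ms is already measured in the proton's rest frame.
Total: 0.4995 + 0.5833 + 42.70 ms.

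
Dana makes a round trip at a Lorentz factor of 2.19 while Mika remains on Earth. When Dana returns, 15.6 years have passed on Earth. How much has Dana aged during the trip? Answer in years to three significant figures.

γ = 2.19
Dana's clock measures proper time along the trip: τ = Δt/γ = 15.6/2.190 years.

τ = 7.12 years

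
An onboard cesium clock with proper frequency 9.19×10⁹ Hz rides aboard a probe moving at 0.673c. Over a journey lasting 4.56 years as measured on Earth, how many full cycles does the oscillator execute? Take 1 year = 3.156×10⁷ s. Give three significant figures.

N = 9.78×10¹⁷

γ = 1/√(1 − 0.673²) = 1/√0.5471 = 1.352
The oscillator's own cycle count is N = f × τ where τ is the proper time aboard the probe. τ = Δt/γ = 4.56/1.352 = 3.373 years = 1.064×10⁸ s.
N = 9.19×10⁹ × 1.064×10⁸ = 9.782×10¹⁷.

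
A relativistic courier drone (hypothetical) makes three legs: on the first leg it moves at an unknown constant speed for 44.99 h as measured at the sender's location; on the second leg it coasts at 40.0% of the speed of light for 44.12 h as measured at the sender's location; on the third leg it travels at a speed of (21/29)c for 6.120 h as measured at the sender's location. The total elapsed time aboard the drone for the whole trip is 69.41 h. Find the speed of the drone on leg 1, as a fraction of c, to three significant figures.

Leg 1: speed unknown; τ_1 = 44.99/γ_1.
Leg 2: β = 0.400; γ = 1/√(1 − 0.400²) = 1/√0.8400 = 1.091; τ_2 = 44.12/1.091 = 40.44 h.
Leg 3: γ = 1/√(1 − (21/29)²) = 29/20 = 1.450; τ_3 = 6.120/1.450 = 4.221 h.
Total proper time: τ_1 + 40.44 + 4.221 = 69.41, so τ_1 = 69.41 − 44.66 = 24.75 h.
γ_1 = 44.99/24.75 = 1.818; β = √(1 − 1/γ²) = √0.6973.

β = 0.835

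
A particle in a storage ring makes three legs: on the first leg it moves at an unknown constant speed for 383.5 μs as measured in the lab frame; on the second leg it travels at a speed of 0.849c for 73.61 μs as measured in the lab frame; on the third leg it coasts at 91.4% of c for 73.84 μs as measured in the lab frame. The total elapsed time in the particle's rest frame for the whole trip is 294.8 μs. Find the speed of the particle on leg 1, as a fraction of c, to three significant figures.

β = 0.808

Leg 1: speed unknown; τ_1 = 383.5/γ_1.
Leg 2: γ = 1/√(1 − 0.849²) = 1/√0.2792 = 1.893; τ_2 = 73.61/1.893 = 38.89 μs.
Leg 3: β = 0.914; γ = 1/√(1 − 0.914²) = 1/√0.1646 = 2.465; τ_3 = 73.84/2.465 = 29.96 μs.
Total proper time: τ_1 + 38.89 + 29.96 = 294.8, so τ_1 = 294.8 − 68.85 = 225.9 μs.
γ_1 = 383.5/225.9 = 1.697; β = √(1 − 1/γ²) = √0.6529.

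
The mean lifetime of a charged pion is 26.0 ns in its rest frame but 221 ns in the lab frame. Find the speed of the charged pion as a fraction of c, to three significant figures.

γ = Δt/τ₀ = 221/26.0 = 8.500
β = √(1 − 1/γ²) = √(1 − 0.01384) = √0.9862

v = 0.993c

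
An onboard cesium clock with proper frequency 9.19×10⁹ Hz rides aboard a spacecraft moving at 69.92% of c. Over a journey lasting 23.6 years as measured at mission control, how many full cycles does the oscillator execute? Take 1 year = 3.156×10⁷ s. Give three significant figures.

β = 0.6992; γ = 1/√(1 − 0.6992²) = 1/√0.5111 = 1.399
The oscillator's own cycle count is N = f × τ where τ is the proper time aboard the spacecraft. τ = Δt/γ = 23.6/1.399 = 16.87 years = 5.325×10⁸ s.
N = 9.19×10⁹ × 5.325×10⁸ = 4.894×10¹⁸.

N = 4.89×10¹⁸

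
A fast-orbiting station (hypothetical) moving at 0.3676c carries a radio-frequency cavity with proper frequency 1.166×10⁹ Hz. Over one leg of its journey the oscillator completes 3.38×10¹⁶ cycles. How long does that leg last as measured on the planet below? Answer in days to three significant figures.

γ = 1/√(1 − 0.3676²) = 1/√0.8649 = 1.075
Proper time for N cycles: τ = N/f = 3.38×10¹⁶/(1.166×10⁹) = 2.899×10⁷ s = 335.5 days.
Lab-frame duration Δt = γτ = 1.075 × 335.5 = 360.8 days.

Δt = 361 days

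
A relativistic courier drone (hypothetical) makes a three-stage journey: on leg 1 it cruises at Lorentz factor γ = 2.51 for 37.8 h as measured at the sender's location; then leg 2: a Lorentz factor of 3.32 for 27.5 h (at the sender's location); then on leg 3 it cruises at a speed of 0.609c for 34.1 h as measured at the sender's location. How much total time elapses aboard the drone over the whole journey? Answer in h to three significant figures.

τ = 50.4 h

Leg 1: γ = 2.51; τ_1 = 37.8/2.510 = 15.06 h.
Leg 2: γ = 3.32; τ_2 = 27.5/3.320 = 8.283 h.
Leg 3: γ = 1/√(1 − 0.609²) = 1/√0.6291 = 1.261; τ_3 = 34.1/1.261 = 27.05 h.
Total: 15.06 + 8.283 + 27.05 h.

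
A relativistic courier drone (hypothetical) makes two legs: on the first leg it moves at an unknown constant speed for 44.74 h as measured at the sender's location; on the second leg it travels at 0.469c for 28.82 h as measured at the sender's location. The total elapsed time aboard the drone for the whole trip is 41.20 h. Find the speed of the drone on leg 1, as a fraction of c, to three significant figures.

Leg 1: speed unknown; τ_1 = 44.74/γ_1.
Leg 2: γ = 1/√(1 − 0.469²) = 1/√0.7800 = 1.132; τ_2 = 28.82/1.132 = 25.45 h.
Total proper time: τ_1 + 25.45 = 41.20, so τ_1 = 41.20 − 25.45 = 15.75 h.
γ_1 = 44.74/15.75 = 2.841; β = √(1 − 1/γ²) = √0.8761.

β = 0.936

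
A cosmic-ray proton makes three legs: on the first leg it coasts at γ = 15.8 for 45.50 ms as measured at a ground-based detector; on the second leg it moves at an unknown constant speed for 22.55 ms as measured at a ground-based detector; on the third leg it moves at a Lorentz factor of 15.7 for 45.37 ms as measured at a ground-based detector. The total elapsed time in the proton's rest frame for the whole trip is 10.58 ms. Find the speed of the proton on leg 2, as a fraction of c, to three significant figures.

Leg 1: γ = 15.8; τ_1 = 45.50/15.80 = 2.880 ms.
Leg 2: speed unknown; τ_2 = 22.55/γ_2.
Leg 3: γ = 15.7; τ_3 = 45.37/15.70 = 2.890 ms.
Total proper time: 2.880 + τ_2 + 2.890 = 10.58, so τ_2 = 10.58 − 5.770 = 4.810 ms.
γ_2 = 22.55/4.810 = 4.688; β = √(1 − 1/γ²) = √0.9545.

β = 0.977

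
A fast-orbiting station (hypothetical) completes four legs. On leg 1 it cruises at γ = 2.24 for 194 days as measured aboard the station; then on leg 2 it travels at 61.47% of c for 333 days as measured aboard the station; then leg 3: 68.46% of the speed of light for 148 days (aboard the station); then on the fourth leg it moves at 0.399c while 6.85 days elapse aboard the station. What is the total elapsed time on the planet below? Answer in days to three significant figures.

Δt = 1070 days

Leg 1: γ = 2.24; Δt_1 = 2.240 × 194 = 434.6 days.
Leg 2: β = 0.6147; γ = 1/√(1 − 0.6147²) = 1/√0.6221 = 1.268; Δt_2 = 1.268 × 333 = 422.2 days.
Leg 3: β = 0.6846; γ = 1/√(1 − 0.6846²) = 1/√0.5313 = 1.372; Δt_3 = 1.372 × 148 = 203.0 days.
Leg 4: γ = 1/√(1 − 0.399²) = 1/√0.8408 = 1.091; Δt_4 = 1.091 × 6.85 = 7.470 days.
Total: 434.6 + 422.2 + 203.0 + 7.470 days.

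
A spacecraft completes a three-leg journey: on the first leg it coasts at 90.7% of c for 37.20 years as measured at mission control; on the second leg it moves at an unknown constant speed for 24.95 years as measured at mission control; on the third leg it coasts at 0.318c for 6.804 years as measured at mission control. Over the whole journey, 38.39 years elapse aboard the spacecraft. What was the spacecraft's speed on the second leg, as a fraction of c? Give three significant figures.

Leg 1: β = 0.907; γ = 1/√(1 − 0.907²) = 1/√0.1774 = 2.375; τ_1 = 37.20/2.375 = 15.67 years.
Leg 2: speed unknown; τ_2 = 24.95/γ_2.
Leg 3: γ = 1/√(1 − 0.318²) = 1/√0.8989 = 1.055; τ_3 = 6.804/1.055 = 6.451 years.
Total proper time: 15.67 + τ_2 + 6.451 = 38.39, so τ_2 = 38.39 − 22.12 = 16.27 years.
γ_2 = 24.95/16.27 = 1.533; β = √(1 − 1/γ²) = √0.5746.

β = 0.758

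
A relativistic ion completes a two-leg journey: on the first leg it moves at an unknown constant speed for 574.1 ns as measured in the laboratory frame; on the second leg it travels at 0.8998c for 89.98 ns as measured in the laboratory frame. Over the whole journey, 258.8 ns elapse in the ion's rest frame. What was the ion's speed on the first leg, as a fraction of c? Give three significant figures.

β = 0.924

Leg 1: speed unknown; τ_1 = 574.1/γ_1.
Leg 2: γ = 1/√(1 − 0.8998²) = 1/√0.1904 = 2.292; τ_2 = 89.98/2.292 = 39.26 ns.
Total proper time: τ_1 + 39.26 = 258.8, so τ_1 = 258.8 − 39.26 = 219.5 ns.
γ_1 = 574.1/219.5 = 2.615; β = √(1 − 1/γ²) = √0.8538.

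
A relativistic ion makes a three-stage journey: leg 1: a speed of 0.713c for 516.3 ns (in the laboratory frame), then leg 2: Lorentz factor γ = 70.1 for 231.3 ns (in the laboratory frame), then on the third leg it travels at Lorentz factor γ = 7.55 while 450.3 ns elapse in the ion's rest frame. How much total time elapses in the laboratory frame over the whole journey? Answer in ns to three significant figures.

Δt = 4150 ns

Leg 1: 516.3 ns is already measured in the laboratory frame.
Leg 2: 231.3 ns is already measured in the laboratory frame.
Leg 3: γ = 7.55; Δt_3 = 7.550 × 450.3 = 3400 ns.
Total: 516.3 + 231.3 + 3400 ns.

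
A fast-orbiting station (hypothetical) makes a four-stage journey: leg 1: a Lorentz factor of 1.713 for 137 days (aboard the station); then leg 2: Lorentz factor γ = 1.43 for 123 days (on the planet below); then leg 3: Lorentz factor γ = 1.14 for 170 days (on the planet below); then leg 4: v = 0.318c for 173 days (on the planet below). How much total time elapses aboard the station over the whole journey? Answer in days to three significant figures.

τ = 536 days

Leg 1: 137 days is already measured aboard the station.
Leg 2: γ = 1.43; τ_2 = 123/1.430 = 86.01 days.
Leg 3: γ = 1.14; τ_3 = 170/1.140 = 149.1 days.
Leg 4: γ = 1/√(1 − 0.318²) = 1/√0.8989 = 1.055; τ_4 = 173/1.055 = 164.0 days.
Total: 137.0 + 86.01 + 149.1 + 164.0 days.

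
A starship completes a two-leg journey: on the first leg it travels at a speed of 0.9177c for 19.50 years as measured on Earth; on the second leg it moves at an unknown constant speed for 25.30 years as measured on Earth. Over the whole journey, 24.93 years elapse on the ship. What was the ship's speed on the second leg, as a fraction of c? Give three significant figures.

β = 0.734

Leg 1: γ = 1/√(1 − 0.9177²) = 1/√0.1578 = 2.517; τ_1 = 19.50/2.517 = 7.747 years.
Leg 2: speed unknown; τ_2 = 25.30/γ_2.
Total proper time: 7.747 + τ_2 = 24.93, so τ_2 = 24.93 − 7.747 = 17.18 years.
γ_2 = 25.30/17.18 = 1.472; β = √(1 − 1/γ²) = √0.5387.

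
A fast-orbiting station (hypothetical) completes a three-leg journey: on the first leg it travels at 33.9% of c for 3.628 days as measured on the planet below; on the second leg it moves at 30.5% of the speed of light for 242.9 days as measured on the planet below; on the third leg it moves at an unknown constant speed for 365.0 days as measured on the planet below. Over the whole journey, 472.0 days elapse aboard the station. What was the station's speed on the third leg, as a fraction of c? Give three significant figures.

Leg 1: β = 0.339; γ = 1/√(1 − 0.339²) = 1/√0.8851 = 1.063; τ_1 = 3.628/1.063 = 3.413 days.
Leg 2: β = 0.305; γ = 1/√(1 − 0.305²) = 1/√0.9070 = 1.050; τ_2 = 242.9/1.050 = 231.3 days.
Leg 3: speed unknown; τ_3 = 365.0/γ_3.
Total proper time: 3.413 + 231.3 + τ_3 = 472.0, so τ_3 = 472.0 − 234.7 = 237.3 days.
γ_3 = 365.0/237.3 = 1.538; β = √(1 − 1/γ²) = √0.5775.

β = 0.760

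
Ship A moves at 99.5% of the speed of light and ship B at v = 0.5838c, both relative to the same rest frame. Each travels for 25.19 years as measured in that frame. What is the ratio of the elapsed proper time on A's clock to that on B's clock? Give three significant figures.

τ_A/τ_B = 0.123

A: β = 0.995; γ = 1/√(1 − 0.995²) = 1/√0.009975 = 10.01. B: γ = 1/√(1 − 0.5838²) = 1/√0.6592 = 1.232.
τ_A/τ_B = γ_B/γ_A = 1.232/10.01 = 0.1230, so τ_A/τ_B = 0.1230.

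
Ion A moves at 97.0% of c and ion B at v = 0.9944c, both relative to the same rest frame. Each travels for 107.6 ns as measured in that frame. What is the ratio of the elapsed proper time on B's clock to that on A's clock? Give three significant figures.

τ_B/τ_A = 0.435

A: β = 0.970; γ = 1/√(1 − 0.970²) = 1/√0.05910 = 4.113. B: γ = 1/√(1 − 0.9944²) = 1/√0.01117 = 9.462.
τ_A/τ_B = γ_B/γ_A = 9.462/4.113 = 2.300, so τ_B/τ_A = 0.4347.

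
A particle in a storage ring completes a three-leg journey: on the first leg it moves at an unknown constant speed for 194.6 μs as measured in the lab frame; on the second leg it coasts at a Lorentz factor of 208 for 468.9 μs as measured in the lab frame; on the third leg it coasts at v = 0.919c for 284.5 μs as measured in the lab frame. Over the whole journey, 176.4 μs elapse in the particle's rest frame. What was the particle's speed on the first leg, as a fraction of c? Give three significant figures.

β = 0.948

Leg 1: speed unknown; τ_1 = 194.6/γ_1.
Leg 2: γ = 208; τ_2 = 468.9/208.0 = 2.254 μs.
Leg 3: γ = 1/√(1 − 0.919²) = 1/√0.1554 = 2.536; τ_3 = 284.5/2.536 = 112.2 μs.
Total proper time: τ_1 + 2.254 + 112.2 = 176.4, so τ_1 = 176.4 − 114.4 = 61.98 μs.
γ_1 = 194.6/61.98 = 3.140; β = √(1 − 1/γ²) = √0.8986.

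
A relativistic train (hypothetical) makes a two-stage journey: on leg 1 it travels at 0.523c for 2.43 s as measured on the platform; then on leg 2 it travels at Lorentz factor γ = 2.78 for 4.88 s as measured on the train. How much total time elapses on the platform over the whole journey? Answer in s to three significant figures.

Leg 1: 2.43 s is already measured on the platform.
Leg 2: γ = 2.78; Δt_2 = 2.780 × 4.88 = 13.57 s.
Total: 2.430 + 13.57 s.

Δt = 16.0 s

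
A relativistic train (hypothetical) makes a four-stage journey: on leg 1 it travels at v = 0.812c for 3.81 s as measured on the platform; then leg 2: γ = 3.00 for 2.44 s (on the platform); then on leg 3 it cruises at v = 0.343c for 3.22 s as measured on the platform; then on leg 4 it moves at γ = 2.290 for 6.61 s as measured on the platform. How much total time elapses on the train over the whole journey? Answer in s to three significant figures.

Leg 1: γ = 1/√(1 − 0.812²) = 1/√0.3407 = 1.713; τ_1 = 3.81/1.713 = 2.224 s.
Leg 2: γ = 3.00; τ_2 = 2.44/3.000 = 0.8133 s.
Leg 3: γ = 1/√(1 − 0.343²) = 1/√0.8824 = 1.065; τ_3 = 3.22/1.065 = 3.025 s.
Leg 4: γ = 2.290; τ_4 = 6.61/2.290 = 2.886 s.
Total: 2.224 + 0.8133 + 3.025 + 2.886 s.

τ = 8.95 s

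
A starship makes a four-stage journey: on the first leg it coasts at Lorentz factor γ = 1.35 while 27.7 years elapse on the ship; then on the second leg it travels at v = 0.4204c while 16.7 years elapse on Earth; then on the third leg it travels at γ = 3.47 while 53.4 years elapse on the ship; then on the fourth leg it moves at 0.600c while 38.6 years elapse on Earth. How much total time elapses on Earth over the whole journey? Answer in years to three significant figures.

Δt = 278 years

Leg 1: γ = 1.35; Δt_1 = 1.350 × 27.7 = 37.40 years.
Leg 2: 16.7 years is already measured on Earth.
Leg 3: γ = 3.47; Δt_3 = 3.470 × 53.4 = 185.3 years.
Leg 4: 38.6 years is already measured on Earth.
Total: 37.40 + 16.70 + 185.3 + 38.60 years.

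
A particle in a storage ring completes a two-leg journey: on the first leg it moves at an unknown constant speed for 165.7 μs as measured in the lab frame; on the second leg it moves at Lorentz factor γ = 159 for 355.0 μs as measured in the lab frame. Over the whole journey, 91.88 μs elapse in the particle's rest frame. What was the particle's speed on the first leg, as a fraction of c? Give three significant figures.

Leg 1: speed unknown; τ_1 = 165.7/γ_1.
Leg 2: γ = 159; τ_2 = 355.0/159.0 = 2.233 μs.
Total proper time: τ_1 + 2.233 = 91.88, so τ_1 = 91.88 − 2.233 = 89.65 μs.
γ_1 = 165.7/89.65 = 1.848; β = √(1 − 1/γ²) = √0.7073.

β = 0.841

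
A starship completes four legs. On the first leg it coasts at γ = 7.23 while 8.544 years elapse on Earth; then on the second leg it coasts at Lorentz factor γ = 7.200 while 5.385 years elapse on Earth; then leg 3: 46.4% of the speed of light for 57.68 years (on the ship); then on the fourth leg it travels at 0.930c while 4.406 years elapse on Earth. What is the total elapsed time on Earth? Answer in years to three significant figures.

Δt = 83.4 years

Leg 1: 8.544 years is already measured on Earth.
Leg 2: 5.385 years is already measured on Earth.
Leg 3: β = 0.464; γ = 1/√(1 − 0.464²) = 1/√0.7847 = 1.129; Δt_3 = 1.129 × 57.68 = 65.11 years.
Leg 4: 4.406 years is already measured on Earth.
Total: 8.544 + 5.385 + 65.11 + 4.406 years.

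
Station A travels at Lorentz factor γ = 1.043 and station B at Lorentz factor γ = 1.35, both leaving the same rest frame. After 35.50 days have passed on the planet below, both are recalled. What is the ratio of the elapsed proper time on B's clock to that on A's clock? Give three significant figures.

τ_B/τ_A = 0.773

A: γ = 1.043. B: γ = 1.35.
τ_A/τ_B = γ_B/γ_A = 1.350/1.043 = 1.294, so τ_B/τ_A = 0.7726.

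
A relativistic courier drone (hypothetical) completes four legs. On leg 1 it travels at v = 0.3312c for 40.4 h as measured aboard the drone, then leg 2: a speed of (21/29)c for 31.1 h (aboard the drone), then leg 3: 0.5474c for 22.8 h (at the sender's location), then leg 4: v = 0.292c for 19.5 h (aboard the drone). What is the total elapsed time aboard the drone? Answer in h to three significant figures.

τ = 110 h

Leg 1: 40.4 h is already measured aboard the drone.
Leg 2: 31.1 h is already measured aboard the drone.
Leg 3: γ = 1/√(1 − 0.5474²) = 1/√0.7004 = 1.195; τ_3 = 22.8/1.195 = 19.08 h.
Leg 4: 19.5 h is already measured aboard the drone.
Total: 40.40 + 31.10 + 19.08 + 19.50 h.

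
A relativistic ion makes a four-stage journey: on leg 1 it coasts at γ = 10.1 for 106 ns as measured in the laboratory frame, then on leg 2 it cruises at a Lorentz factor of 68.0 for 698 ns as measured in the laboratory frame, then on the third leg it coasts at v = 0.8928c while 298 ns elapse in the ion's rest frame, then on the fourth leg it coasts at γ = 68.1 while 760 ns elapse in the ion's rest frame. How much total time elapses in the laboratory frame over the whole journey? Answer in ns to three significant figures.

Δt = 5.32×10⁴ ns

Leg 1: 106 ns is already measured in the laboratory frame.
Leg 2: 698 ns is already measured in the laboratory frame.
Leg 3: γ = 1/√(1 − 0.8928²) = 1/√0.2029 = 2.220; Δt_3 = 2.220 × 298 = 661.6 ns.
Leg 4: γ = 68.1; Δt_4 = 68.10 × 760 = 5.176×10⁴ ns.
Total: 106.0 + 698.0 + 661.6 + 5.176×10⁴ ns.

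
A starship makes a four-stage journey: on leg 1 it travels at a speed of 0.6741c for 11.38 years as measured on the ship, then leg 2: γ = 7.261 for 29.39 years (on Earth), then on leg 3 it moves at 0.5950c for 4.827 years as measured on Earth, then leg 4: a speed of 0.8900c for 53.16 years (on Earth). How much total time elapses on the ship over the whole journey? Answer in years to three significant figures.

τ = 43.5 years

Leg 1: 11.38 years is already measured on the ship.
Leg 2: γ = 7.261; τ_2 = 29.39/7.261 = 4.048 years.
Leg 3: γ = 1/√(1 − 0.5950²) = 1/√0.6460 = 1.244; τ_3 = 4.827/1.244 = 3.880 years.
Leg 4: γ = 1/√(1 − 0.8900²) = 1/√0.2079 = 2.193; τ_4 = 53.16/2.193 = 24.24 years.
Total: 11.38 + 4.048 + 3.880 + 24.24 years.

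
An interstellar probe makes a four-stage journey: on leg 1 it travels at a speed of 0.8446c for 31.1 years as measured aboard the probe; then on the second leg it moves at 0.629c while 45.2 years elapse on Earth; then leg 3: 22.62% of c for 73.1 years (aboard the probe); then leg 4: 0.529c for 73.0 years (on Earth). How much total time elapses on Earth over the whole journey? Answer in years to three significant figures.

Δt = 251 years

Leg 1: γ = 1/√(1 − 0.8446²) = 1/√0.2867 = 1.868; Δt_1 = 1.868 × 31.1 = 58.09 years.
Leg 2: 45.2 years is already measured on Earth.
Leg 3: β = 0.2262; γ = 1/√(1 − 0.2262²) = 1/√0.9488 = 1.027; Δt_3 = 1.027 × 73.1 = 75.05 years.
Leg 4: 73.0 years is already measured on Earth.
Total: 58.09 + 45.20 + 75.05 + 73.00 years.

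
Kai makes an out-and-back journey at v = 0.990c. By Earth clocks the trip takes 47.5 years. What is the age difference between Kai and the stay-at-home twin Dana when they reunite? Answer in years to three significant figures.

γ = 1/√(1 − 0.990²) = 1/√0.01990 = 7.089
Kai's elapsed proper time: τ = 47.5/7.089 = 6.701 years.
Age gap = Δt − τ = 47.5 − 6.701 years.

Δt − τ = 40.8 years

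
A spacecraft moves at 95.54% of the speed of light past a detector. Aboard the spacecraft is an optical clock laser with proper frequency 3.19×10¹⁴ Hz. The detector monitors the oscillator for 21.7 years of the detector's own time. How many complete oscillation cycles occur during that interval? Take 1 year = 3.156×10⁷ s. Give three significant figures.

N = 6.45×10²²

β = 0.9554; γ = 1/√(1 − 0.9554²) = 1/√0.08721 = 3.386
During 21.7 years of lab time, the oscillator's proper time advances by τ = Δt/γ = 21.7/3.386 = 6.408 years = 2.022×10⁸ s.
N = f × τ = 3.19×10¹⁴ × 2.022×10⁸ = 6.452×10²².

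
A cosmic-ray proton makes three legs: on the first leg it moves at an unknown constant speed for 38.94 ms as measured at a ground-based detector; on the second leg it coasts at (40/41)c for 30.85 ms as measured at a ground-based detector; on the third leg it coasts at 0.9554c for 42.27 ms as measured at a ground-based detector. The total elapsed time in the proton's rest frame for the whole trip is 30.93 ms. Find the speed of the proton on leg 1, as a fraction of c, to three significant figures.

Leg 1: speed unknown; τ_1 = 38.94/γ_1.
Leg 2: γ = 1/√(1 − (40/41)²) = 41/9 ≈ 4.556; τ_2 = 30.85/4.556 = 6.772 ms.
Leg 3: γ = 1/√(1 − 0.9554²) = 1/√0.08721 = 3.386; τ_3 = 42.27/3.386 = 12.48 ms.
Total proper time: τ_1 + 6.772 + 12.48 = 30.93, so τ_1 = 30.93 − 19.25 = 11.68 ms.
γ_1 = 38.94/11.68 = 3.335; β = √(1 − 1/γ²) = √0.9101.

β = 0.954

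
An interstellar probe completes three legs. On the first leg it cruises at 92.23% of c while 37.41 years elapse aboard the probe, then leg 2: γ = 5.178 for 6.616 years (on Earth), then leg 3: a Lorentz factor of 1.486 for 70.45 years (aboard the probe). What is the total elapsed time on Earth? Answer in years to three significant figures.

Leg 1: β = 0.9223; γ = 1/√(1 − 0.9223²) = 1/√0.1494 = 2.587; Δt_1 = 2.587 × 37.41 = 96.80 years.
Leg 2: 6.616 years is already measured on Earth.
Leg 3: γ = 1.486; Δt_3 = 1.486 × 70.45 = 104.7 years.
Total: 96.80 + 6.616 + 104.7 years.

Δt = 208 years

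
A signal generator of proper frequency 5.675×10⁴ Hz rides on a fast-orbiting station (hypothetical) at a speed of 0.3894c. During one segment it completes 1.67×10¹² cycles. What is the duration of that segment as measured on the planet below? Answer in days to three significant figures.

Δt = 370 days

γ = 1/√(1 − 0.3894²) = 1/√0.8484 = 1.086
Proper time for N cycles: τ = N/f = 1.67×10¹²/(5.675×10⁴) = 2.943×10⁷ s = 340.6 days.
Lab-frame duration Δt = γτ = 1.086 × 340.6 = 369.8 days.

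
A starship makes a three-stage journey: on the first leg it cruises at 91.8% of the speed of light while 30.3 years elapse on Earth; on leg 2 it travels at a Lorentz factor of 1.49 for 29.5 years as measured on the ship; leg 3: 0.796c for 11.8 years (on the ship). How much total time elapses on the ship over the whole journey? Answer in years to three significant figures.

τ = 53.3 years

Leg 1: β = 0.918; γ = 1/√(1 − 0.918²) = 1/√0.1573 = 2.522; τ_1 = 30.3/2.522 = 12.02 years.
Leg 2: 29.5 years is already measured on the ship.
Leg 3: 11.8 years is already measured on the ship.
Total: 12.02 + 29.50 + 11.80 years.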